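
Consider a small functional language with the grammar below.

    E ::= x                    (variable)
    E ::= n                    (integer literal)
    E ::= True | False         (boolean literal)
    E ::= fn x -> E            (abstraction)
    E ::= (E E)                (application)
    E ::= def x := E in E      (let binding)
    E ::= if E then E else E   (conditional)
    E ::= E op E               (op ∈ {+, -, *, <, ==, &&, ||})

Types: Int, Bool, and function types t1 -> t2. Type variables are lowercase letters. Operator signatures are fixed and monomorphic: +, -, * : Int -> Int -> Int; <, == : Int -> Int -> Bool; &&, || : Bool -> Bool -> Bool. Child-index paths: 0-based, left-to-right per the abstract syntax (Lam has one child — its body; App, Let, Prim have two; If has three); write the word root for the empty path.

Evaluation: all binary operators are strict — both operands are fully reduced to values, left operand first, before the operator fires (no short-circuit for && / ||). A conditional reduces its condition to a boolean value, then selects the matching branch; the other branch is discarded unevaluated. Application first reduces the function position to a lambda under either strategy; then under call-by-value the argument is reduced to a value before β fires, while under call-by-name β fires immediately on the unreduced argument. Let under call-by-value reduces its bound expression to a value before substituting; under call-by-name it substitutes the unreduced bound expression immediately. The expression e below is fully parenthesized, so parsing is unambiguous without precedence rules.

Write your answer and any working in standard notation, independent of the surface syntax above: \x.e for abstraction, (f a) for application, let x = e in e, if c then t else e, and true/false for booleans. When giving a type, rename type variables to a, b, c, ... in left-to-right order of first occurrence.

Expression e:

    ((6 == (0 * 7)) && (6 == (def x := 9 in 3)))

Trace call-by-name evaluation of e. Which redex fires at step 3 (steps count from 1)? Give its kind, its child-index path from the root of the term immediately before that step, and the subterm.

Working:
step 0: ((6 == (0 * 7)) && (6 == (let x = 9 in 3)))
step 1: [delta@0.1] ((6 == 0) && (6 == (let x = 9 in 3)))
step 2: [delta@0] (false && (6 == (let x = 9 in 3)))
step 3: [let@1.1] (false && (6 == 3))

Answer: let at 1.1 : (let x = 9 in 3)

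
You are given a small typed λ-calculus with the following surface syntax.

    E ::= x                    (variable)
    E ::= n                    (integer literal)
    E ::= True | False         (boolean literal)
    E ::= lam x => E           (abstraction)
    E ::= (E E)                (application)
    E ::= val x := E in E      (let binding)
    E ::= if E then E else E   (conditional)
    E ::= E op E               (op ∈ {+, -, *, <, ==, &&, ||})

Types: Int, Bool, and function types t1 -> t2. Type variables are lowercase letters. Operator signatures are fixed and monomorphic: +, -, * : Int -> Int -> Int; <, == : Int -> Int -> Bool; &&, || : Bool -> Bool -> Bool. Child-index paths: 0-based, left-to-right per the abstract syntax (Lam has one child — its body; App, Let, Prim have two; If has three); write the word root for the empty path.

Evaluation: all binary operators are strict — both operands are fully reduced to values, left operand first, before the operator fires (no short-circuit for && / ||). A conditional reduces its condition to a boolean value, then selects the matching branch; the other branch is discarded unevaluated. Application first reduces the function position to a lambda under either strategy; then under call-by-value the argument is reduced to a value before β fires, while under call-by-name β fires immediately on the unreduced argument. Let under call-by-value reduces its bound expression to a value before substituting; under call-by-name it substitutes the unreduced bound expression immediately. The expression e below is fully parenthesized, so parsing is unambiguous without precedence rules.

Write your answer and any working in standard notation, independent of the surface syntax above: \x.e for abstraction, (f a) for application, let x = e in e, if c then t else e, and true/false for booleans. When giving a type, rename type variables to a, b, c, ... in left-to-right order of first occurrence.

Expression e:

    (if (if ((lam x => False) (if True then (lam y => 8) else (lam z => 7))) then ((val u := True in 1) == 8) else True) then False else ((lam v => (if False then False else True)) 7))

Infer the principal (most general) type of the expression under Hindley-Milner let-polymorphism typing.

Working:
\x._ : a -> Bool
  unify Bool ~ Bool
\y._ : b -> Int
\z._ : c -> Int
  unify b -> Int ~ c -> Int
  unify b ~ c
  unify Int ~ Int
  unify a -> Bool ~ (c -> Int) -> d
  unify a ~ c -> Int
  unify Bool ~ d
_ _ : Bool
  unify Bool ~ Bool
let u : Bool
  unify Int ~ Int
  unify Int ~ Int
  unify Bool ~ Bool
  unify Bool ~ Bool
  unify Bool ~ Bool
  unify Bool ~ Bool
\v._ : e -> Bool
  unify e -> Bool ~ Int -> f
  unify e ~ Int
  unify Bool ~ f
_ _ : Bool
  unify Bool ~ Bool

Answer: Bool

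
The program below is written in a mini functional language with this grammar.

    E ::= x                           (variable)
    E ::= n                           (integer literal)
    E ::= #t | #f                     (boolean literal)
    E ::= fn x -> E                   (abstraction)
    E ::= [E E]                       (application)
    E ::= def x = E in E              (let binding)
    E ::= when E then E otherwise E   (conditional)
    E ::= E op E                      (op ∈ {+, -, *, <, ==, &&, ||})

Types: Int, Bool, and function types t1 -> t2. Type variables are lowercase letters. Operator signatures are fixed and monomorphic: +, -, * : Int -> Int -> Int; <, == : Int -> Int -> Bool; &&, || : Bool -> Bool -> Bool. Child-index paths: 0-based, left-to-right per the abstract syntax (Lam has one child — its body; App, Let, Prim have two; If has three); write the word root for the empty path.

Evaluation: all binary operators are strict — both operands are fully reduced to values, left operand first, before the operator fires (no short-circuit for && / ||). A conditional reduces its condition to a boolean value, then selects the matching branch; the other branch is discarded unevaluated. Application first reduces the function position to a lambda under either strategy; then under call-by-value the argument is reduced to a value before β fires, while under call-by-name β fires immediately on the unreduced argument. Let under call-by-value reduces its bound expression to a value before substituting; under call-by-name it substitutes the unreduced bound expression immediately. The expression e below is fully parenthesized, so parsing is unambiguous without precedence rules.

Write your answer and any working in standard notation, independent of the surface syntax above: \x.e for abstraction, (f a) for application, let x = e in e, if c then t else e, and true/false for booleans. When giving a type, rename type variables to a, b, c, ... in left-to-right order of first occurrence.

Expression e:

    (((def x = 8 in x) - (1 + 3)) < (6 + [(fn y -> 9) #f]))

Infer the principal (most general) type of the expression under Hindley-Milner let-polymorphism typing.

Trace:
let x : Int
x : Int
  unify Int ~ Int
  unify Int ~ Int
  unify Int ~ Int
  unify Int ~ Int
  unify Int ~ Int
  unify Int ~ Int
\y._ : a -> Int
  unify a -> Int ~ Bool -> b
  unify a ~ Bool
  unify Int ~ b
_ _ : Int
  unify Int ~ Int
  unify Int ~ Int

Answer: Bool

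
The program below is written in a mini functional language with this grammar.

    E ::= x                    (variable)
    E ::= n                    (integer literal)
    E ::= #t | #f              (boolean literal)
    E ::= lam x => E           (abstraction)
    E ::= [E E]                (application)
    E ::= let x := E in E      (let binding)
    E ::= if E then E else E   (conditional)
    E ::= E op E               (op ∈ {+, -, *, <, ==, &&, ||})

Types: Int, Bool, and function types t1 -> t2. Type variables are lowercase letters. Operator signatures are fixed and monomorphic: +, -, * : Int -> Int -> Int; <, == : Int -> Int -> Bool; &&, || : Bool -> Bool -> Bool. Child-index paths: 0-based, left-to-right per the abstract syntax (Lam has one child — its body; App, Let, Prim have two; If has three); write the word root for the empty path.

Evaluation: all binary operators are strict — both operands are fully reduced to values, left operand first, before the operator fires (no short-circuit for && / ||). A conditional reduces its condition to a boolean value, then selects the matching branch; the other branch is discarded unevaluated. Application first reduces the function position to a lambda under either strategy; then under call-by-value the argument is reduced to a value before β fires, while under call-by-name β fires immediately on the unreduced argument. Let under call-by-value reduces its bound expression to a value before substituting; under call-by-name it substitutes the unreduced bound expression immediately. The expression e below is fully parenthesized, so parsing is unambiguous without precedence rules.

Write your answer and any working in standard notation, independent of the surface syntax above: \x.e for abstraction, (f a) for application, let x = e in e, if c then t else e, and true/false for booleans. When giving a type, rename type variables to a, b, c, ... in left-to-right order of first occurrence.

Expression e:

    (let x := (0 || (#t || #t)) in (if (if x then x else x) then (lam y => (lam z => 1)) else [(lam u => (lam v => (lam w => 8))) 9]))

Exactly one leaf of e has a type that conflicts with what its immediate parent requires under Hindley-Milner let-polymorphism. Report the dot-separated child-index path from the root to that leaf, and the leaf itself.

Derivation:
  unify Int ~ Bool
  FAIL: mismatch Int ~ Bool

Answer: 0.0 : 0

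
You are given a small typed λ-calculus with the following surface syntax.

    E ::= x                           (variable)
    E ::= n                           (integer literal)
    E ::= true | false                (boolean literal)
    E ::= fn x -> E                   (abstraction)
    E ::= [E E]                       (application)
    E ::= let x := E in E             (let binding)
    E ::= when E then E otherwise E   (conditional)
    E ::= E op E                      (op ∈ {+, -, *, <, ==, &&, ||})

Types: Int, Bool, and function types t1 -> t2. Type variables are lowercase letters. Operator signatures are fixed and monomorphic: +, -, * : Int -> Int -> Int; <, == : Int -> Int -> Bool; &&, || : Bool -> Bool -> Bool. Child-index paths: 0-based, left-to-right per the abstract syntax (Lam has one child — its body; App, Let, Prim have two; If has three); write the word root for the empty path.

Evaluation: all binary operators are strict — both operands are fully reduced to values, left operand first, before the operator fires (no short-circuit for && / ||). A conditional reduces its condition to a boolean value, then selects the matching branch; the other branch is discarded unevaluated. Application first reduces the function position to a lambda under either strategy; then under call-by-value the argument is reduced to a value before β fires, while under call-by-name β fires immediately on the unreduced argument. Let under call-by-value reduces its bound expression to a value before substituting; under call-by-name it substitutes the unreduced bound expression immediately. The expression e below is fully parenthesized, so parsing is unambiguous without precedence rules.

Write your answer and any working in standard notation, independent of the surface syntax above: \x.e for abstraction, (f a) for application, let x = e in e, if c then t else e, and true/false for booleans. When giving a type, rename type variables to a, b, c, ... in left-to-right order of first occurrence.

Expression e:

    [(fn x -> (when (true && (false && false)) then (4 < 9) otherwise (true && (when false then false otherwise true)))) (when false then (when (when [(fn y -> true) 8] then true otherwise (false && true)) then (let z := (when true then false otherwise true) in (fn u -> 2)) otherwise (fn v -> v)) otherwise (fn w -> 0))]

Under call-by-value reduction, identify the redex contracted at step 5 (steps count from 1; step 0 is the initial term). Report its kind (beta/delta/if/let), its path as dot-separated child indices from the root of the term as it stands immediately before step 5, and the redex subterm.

Trace:
step 0: ((\x.(if (true && (false && false)) then (4 < 9) else (true && (if false then false else true)))) (if false then (if (if ((\y.true) 8) then true else (false && true)) then (let z = (if true then false else true) in (\u.2)) else (\v.v)) else (\w.0)))
step 1: [if@1] ((\x.(if (true && (false && false)) then (4 < 9) else (true && (if false then false else true)))) (\w.0))
step 2: [beta@root] (if (true && (false && false)) then (4 < 9) else (true && (if false then false else true)))
step 3: [delta@0.1] (if (true && false) then (4 < 9) else (true && (if false then false else true)))
step 4: [delta@0] (if false then (4 < 9) else (true && (if false then false else true)))
step 5: [if@root] (true && (if false then false else true))

Answer: if at root : (if false then (4 < 9) else (true && (if false then false else true)))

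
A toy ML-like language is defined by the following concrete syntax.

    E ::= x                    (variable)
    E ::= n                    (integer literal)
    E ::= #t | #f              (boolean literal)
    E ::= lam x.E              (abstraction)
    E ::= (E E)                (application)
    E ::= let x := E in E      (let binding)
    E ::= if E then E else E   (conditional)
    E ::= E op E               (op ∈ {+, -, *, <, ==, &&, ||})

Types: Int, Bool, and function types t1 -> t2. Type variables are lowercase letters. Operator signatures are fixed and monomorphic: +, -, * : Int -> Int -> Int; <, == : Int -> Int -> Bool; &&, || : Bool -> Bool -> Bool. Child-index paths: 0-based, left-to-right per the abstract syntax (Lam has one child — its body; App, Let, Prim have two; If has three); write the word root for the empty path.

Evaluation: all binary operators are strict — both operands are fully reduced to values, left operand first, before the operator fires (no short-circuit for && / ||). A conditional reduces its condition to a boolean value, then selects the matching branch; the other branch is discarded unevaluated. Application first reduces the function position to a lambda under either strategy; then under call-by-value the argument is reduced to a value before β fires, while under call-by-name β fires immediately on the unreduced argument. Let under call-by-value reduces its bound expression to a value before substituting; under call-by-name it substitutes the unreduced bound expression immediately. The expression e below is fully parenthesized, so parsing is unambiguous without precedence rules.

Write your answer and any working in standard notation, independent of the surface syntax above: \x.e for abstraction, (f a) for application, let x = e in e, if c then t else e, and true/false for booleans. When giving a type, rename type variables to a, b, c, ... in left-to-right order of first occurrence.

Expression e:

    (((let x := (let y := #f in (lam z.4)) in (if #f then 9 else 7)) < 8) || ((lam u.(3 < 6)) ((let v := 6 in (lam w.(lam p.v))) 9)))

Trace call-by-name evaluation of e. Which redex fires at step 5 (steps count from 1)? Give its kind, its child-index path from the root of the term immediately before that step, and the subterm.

Working:
step 0: (((let x = (let y = false in (\z.4)) in (if false then 9 else 7)) < 8) || ((\u.(3 < 6)) ((let v = 6 in (\w.(\p.v))) 9)))
step 1: [let@0.0] (((if false then 9 else 7) < 8) || ((\u.(3 < 6)) ((let v = 6 in (\w.(\p.v))) 9)))
step 2: [if@0.0] ((7 < 8) || ((\u.(3 < 6)) ((let v = 6 in (\w.(\p.v))) 9)))
step 3: [delta@0] (true || ((\u.(3 < 6)) ((let v = 6 in (\w.(\p.v))) 9)))
step 4: [beta@1] (true || (3 < 6))
step 5: [delta@1] (true || true)

Answer: delta at 1 : (3 < 6)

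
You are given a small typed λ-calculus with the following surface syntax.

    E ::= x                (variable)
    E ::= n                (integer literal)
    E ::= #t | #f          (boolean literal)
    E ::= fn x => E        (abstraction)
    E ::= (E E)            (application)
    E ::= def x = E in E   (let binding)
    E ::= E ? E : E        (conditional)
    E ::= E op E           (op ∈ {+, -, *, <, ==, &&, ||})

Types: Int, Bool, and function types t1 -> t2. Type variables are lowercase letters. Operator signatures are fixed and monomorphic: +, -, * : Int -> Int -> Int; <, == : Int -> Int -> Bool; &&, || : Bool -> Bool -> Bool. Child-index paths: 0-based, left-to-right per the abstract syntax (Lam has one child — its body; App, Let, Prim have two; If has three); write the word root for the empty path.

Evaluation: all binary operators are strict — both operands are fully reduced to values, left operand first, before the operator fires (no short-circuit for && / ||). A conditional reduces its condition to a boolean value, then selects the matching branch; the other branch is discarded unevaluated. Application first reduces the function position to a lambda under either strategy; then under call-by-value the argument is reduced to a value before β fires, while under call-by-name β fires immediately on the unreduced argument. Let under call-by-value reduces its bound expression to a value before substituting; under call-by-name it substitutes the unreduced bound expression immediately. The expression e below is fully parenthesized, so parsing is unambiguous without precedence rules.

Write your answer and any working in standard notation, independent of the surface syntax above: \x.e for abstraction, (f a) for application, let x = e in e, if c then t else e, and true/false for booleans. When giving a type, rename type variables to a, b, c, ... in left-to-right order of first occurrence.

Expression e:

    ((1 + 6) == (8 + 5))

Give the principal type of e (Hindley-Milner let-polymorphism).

Answer: Bool

Derivation:
  unify Int ~ Int
  unify Int ~ Int
  unify Int ~ Int
  unify Int ~ Int
  unify Int ~ Int
  unify Int ~ Int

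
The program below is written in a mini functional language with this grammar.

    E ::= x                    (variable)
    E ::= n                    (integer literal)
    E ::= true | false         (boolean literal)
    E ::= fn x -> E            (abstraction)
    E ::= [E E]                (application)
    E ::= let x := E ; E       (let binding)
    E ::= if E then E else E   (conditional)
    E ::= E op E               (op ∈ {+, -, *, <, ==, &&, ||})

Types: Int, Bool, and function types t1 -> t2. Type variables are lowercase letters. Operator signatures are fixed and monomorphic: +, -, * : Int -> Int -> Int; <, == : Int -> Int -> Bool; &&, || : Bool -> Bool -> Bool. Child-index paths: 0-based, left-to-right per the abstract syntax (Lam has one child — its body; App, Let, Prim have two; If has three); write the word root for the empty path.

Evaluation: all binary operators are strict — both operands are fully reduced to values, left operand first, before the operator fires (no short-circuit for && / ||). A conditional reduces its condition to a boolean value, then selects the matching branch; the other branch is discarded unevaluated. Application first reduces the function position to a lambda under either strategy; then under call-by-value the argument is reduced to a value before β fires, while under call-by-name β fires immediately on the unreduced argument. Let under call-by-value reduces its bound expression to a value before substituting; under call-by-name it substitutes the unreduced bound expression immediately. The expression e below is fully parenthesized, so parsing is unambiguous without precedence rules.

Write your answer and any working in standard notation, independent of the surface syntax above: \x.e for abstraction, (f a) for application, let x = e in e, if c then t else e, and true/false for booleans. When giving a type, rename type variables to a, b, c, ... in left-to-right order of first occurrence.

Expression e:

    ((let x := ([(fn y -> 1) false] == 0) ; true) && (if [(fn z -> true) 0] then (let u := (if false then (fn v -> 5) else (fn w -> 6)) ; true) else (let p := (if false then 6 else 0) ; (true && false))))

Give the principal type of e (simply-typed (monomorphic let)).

Answer: Bool

Working:
\y._ : a -> Int
  unify a -> Int ~ Bool -> b
  unify a ~ Bool
  unify Int ~ b
_ _ : Int
  unify Int ~ Int
  unify Int ~ Int
let x : Bool
  unify Bool ~ Bool
\z._ : c -> Bool
  unify c -> Bool ~ Int -> d
  unify c ~ Int
  unify Bool ~ d
_ _ : Bool
  unify Bool ~ Bool
  unify Bool ~ Bool
\v._ : e -> Int
\w._ : f -> Int
  unify e -> Int ~ f -> Int
  unify e ~ f
  unify Int ~ Int
let u : f -> Int
  unify Bool ~ Bool
  unify Int ~ Int
let p : Int
  unify Bool ~ Bool
  unify Bool ~ Bool
  unify Bool ~ Bool
  unify Bool ~ Bool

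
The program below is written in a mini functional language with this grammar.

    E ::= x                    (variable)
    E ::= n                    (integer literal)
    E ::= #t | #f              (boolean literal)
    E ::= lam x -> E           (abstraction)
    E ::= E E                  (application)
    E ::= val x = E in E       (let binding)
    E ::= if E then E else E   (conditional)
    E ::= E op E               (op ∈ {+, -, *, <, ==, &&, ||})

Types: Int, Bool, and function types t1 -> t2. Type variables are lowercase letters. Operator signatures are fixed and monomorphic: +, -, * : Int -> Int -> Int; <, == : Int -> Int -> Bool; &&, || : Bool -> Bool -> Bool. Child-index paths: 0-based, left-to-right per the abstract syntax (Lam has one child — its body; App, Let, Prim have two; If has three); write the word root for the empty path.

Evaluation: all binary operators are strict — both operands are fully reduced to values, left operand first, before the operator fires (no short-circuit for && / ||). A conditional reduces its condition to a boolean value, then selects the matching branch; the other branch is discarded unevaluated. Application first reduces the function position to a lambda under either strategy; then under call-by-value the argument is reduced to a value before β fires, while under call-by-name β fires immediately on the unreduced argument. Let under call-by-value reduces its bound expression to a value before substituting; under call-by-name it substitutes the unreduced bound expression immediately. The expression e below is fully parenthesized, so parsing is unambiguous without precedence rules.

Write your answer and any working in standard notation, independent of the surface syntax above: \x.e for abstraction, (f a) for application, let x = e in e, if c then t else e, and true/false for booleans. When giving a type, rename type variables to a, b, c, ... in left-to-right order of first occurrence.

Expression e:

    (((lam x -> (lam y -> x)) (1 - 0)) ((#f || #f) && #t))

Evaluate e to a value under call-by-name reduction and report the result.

Answer: 1

Working:
step 0: (((\x.(\y.x)) (1 - 0)) ((false || false) && true))
step 1: [beta@0] ((\y.(1 - 0)) ((false || false) && true))
step 2: [beta@root] (1 - 0)
step 3: [delta@root] 1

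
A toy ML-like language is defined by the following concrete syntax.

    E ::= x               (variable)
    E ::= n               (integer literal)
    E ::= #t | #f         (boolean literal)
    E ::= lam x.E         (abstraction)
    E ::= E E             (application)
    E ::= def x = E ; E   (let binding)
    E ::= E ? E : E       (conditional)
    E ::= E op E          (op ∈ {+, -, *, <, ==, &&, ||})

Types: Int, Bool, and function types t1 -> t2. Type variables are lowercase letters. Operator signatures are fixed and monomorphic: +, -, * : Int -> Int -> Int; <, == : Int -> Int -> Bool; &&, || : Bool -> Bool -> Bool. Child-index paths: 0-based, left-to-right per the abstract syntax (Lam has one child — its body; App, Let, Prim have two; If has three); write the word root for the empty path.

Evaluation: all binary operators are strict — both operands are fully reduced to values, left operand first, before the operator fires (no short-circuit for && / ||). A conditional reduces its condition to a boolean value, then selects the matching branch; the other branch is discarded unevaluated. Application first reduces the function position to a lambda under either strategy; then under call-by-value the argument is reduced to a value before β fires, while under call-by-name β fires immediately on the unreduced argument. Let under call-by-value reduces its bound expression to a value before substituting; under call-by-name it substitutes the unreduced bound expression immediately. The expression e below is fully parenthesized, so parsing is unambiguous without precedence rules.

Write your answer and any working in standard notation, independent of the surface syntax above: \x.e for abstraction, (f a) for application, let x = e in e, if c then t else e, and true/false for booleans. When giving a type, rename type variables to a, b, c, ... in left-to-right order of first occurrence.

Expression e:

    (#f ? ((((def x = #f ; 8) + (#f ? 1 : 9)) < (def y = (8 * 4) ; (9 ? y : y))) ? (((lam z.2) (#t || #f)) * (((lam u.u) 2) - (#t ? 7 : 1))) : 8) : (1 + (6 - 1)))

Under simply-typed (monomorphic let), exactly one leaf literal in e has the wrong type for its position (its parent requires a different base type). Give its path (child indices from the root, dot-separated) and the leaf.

Answer: 1.0.1.1.0 : 9

Working:
  unify Bool ~ Bool
let x : Bool
  unify Int ~ Int
  unify Bool ~ Bool
  unify Int ~ Int
  unify Int ~ Int
  unify Int ~ Int
  unify Int ~ Int
  unify Int ~ Int
let y : Int
  unify Int ~ Bool
  FAIL: mismatch Int ~ Bool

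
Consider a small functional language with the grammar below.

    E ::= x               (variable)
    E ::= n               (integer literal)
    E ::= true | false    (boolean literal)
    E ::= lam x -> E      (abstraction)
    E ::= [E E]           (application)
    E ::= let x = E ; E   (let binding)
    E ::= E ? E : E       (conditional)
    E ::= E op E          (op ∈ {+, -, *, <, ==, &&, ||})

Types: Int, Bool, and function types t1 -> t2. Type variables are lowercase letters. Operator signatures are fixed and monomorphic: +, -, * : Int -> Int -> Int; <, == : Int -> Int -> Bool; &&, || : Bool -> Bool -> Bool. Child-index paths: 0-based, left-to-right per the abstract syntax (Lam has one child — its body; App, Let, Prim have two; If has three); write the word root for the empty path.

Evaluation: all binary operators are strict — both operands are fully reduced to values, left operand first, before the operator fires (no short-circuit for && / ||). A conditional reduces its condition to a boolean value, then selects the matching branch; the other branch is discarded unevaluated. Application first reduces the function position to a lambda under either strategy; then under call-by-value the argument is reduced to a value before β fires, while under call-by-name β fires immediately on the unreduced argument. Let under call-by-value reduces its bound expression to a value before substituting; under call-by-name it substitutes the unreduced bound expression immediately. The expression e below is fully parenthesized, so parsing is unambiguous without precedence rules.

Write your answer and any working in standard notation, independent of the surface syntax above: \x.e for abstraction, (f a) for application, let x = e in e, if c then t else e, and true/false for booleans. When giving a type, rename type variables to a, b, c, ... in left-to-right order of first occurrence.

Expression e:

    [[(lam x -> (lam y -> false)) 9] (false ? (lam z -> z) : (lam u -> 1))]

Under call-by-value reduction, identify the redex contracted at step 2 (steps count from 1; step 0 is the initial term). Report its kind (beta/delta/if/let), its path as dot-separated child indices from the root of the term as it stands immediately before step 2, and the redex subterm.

Trace:
step 0: (((\x.(\y.false)) 9) (if false then (\z.z) else (\u.1)))
step 1: [beta@0] ((\y.false) (if false then (\z.z) else (\u.1)))
step 2: [if@1] ((\y.false) (\u.1))

Answer: if at 1 : (if false then (\z.z) else (\u.1))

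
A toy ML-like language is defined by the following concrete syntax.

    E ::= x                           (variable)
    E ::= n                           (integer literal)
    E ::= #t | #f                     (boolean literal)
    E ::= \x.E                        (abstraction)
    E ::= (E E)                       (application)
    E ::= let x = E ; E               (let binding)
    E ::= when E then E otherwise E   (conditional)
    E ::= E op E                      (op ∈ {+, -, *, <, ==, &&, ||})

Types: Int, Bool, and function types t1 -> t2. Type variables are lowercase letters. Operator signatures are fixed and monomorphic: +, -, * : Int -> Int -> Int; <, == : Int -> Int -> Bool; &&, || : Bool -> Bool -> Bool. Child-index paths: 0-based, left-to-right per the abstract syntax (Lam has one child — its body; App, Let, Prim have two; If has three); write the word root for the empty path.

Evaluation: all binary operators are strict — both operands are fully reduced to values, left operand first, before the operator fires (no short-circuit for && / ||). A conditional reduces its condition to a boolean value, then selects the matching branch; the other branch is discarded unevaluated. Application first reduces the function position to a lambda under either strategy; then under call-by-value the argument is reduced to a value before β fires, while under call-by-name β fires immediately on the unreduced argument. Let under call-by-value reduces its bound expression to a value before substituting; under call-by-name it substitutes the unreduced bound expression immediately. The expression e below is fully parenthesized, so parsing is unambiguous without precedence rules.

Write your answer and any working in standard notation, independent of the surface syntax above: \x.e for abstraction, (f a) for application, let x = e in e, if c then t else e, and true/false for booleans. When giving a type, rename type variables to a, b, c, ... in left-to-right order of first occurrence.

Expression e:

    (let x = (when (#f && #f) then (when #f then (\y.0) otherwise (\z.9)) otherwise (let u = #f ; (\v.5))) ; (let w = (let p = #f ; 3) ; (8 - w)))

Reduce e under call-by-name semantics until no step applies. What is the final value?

Derivation:
step 0: (let x = (if (false && false) then (if false then (\y.0) else (\z.9)) else (let u = false in (\v.5))) in (let w = (let p = false in 3) in (8 - w)))
step 1: [let@root] (let w = (let p = false in 3) in (8 - w))
step 2: [let@root] (8 - (let p = false in 3))
step 3: [let@1] (8 - 3)
step 4: [delta@root] 5

Answer: 5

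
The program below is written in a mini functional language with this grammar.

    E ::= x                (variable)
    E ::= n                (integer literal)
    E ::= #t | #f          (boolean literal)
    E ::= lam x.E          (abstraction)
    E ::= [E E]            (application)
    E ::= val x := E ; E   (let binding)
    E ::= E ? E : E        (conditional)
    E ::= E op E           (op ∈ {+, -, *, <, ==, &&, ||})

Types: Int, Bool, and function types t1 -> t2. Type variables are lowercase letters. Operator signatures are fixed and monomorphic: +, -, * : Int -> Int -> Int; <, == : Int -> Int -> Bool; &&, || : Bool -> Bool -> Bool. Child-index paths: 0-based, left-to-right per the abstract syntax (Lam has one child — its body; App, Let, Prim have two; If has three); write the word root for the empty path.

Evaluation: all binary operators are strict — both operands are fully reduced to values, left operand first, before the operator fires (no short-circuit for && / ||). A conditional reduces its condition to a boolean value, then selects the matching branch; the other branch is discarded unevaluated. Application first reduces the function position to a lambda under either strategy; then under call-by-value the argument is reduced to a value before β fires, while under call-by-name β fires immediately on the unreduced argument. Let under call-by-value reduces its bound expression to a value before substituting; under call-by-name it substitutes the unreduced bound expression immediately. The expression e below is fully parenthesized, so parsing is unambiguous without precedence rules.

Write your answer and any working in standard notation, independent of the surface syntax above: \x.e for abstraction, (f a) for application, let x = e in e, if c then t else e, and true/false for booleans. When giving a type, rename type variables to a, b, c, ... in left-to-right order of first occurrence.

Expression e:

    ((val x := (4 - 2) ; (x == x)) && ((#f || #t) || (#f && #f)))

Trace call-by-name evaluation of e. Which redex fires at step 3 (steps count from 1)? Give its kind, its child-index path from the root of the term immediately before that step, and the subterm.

Answer: delta at 0.1 : (4 - 2)

Derivation:
step 0: ((let x = (4 - 2) in (x == x)) && ((false || true) || (false && false)))
step 1: [let@0] (((4 - 2) == (4 - 2)) && ((false || true) || (false && false)))
step 2: [delta@0.0] ((2 == (4 - 2)) && ((false || true) || (false && false)))
step 3: [delta@0.1] ((2 == 2) && ((false || true) || (false && false)))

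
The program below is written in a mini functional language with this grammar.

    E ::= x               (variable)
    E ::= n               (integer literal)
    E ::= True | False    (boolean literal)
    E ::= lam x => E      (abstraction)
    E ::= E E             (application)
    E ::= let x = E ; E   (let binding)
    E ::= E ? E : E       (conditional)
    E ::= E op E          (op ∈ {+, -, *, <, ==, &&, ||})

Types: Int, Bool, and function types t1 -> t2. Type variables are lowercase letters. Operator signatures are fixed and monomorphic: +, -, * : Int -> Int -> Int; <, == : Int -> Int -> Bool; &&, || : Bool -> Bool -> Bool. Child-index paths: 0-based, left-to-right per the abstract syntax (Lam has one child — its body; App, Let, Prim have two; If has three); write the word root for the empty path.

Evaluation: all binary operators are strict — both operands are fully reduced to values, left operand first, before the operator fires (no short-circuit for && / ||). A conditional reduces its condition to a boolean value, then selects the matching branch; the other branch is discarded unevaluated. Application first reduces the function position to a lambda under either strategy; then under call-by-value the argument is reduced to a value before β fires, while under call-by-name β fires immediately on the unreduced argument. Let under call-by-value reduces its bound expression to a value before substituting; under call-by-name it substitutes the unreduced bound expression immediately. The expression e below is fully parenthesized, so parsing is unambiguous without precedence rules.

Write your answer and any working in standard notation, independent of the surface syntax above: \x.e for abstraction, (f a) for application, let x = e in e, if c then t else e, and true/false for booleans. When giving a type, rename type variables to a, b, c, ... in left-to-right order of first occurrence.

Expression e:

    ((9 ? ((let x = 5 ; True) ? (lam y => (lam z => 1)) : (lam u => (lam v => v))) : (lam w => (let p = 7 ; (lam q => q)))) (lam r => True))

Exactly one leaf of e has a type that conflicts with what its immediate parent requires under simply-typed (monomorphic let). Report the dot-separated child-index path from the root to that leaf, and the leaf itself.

Answer: 0.0 : 9

Trace:
  unify Int ~ Bool
  FAIL: mismatch Int ~ Bool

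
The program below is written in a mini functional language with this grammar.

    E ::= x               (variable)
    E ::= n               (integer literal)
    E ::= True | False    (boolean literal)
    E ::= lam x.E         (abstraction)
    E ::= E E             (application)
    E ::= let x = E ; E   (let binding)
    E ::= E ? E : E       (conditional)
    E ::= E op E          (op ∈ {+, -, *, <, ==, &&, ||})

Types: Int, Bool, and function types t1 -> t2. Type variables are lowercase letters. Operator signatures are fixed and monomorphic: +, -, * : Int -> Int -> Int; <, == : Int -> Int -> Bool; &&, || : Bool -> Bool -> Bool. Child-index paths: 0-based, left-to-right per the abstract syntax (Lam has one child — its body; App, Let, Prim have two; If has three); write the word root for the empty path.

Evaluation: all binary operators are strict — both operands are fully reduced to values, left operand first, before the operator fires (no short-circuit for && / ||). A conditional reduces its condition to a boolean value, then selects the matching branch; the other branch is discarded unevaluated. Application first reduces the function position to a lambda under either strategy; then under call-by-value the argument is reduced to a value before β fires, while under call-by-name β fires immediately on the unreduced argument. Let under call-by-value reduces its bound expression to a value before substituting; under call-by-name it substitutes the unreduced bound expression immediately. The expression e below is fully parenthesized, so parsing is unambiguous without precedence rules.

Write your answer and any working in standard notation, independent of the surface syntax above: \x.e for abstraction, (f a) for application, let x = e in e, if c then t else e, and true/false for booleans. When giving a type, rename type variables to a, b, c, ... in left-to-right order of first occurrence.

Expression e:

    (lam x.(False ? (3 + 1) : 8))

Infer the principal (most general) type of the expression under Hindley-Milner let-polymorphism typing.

Answer: a -> Int

Working:
  unify Bool ~ Bool
  unify Int ~ Int
  unify Int ~ Int
  unify Int ~ Int
\x._ : a -> Int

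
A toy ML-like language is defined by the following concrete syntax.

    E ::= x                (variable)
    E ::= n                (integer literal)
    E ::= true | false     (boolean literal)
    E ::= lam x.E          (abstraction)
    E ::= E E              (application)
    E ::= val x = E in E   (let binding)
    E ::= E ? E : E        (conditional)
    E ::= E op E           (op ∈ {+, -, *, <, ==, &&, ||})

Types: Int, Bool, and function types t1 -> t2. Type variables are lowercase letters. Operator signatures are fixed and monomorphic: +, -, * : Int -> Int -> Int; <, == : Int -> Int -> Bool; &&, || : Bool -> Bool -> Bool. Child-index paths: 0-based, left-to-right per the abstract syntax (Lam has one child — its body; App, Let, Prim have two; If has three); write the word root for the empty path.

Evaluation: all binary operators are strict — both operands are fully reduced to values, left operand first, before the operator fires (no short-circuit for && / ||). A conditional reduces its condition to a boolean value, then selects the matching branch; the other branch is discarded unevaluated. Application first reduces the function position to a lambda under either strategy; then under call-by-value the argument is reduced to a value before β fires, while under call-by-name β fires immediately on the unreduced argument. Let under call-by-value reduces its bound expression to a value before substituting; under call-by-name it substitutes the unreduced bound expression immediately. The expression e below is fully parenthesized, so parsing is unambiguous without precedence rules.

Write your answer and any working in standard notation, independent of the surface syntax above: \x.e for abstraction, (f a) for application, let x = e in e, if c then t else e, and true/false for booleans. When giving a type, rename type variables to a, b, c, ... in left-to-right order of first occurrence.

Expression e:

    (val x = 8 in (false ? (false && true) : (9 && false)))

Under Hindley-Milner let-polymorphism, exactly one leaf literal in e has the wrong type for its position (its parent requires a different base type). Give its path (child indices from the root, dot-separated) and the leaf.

Working:
let x : Int
  unify Bool ~ Bool
  unify Bool ~ Bool
  unify Bool ~ Bool
  unify Int ~ Bool
  FAIL: mismatch Int ~ Bool

Answer: 1.2.0 : 9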